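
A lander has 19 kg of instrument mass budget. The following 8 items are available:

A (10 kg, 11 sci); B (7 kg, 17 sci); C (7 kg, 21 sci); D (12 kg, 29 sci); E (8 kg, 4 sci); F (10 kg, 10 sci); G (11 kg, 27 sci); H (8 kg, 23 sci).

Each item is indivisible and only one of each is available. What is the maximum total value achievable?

Check high-value combinations within 19 kg:
- C+D: mass 7+12=19, value 21+29=50
- G+H: mass 11+8=19, value 27+23=50
- C+G: mass 7+11=18, value 21+27=48
Best: 50 sci.

50 sci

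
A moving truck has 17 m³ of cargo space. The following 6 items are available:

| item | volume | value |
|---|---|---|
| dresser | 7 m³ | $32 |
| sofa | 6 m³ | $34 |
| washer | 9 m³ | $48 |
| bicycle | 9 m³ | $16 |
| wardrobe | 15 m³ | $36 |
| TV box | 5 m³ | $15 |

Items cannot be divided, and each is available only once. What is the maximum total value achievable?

$82

Check high-value combinations within 17 m³:
- sofa+washer: volume 6+9=15, value 34+48=82
- dresser+washer: volume 7+9=16, value 32+48=80
- dresser+sofa: volume 7+6=13, value 32+34=66
Best: $82.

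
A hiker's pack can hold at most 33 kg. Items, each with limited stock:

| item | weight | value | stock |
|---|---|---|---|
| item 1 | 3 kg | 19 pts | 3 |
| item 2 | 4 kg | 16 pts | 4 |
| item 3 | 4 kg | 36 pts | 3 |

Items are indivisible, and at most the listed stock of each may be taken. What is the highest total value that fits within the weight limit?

213 pts

Top feasible selections:
- 3×item 1 + 3×item 2 + 3×item 3: weight 33, value 213
- 3×item 1 + 2×item 2 + 3×item 3: weight 29, value 197
- 2×item 1 + 3×item 2 + 3×item 3: weight 30, value 194
Best: 213 pts.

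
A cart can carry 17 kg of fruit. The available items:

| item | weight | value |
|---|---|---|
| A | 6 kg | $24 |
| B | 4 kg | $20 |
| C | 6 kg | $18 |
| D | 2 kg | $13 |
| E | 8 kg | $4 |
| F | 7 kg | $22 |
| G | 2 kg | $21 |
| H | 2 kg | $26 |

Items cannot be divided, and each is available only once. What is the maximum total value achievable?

$104

Check high-value combinations within 17 kg:
- A+B+D+G+H: weight 6+4+2+2+2=16, value 24+20+13+21+26=104
- B+D+F+G+H: weight 4+2+7+2+2=17, value 20+13+22+21+26=102
- B+C+D+G+H: weight 4+6+2+2+2=16, value 20+18+13+21+26=98
Best: $104.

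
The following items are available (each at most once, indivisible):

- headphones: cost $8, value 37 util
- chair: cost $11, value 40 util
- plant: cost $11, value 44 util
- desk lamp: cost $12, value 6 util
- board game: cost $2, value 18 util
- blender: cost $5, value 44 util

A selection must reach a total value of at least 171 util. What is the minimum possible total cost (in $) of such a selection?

37

Subsets with value ≥ 171, sorted by total cost:
- headphones+chair+plant+board game+blender: cost 37, value 183
- headphones+chair+plant+desk lamp+blender: cost 47, value 171
- headphones+chair+plant+desk lamp+board game+blender: cost 49, value 189
Minimum cost: 37 $.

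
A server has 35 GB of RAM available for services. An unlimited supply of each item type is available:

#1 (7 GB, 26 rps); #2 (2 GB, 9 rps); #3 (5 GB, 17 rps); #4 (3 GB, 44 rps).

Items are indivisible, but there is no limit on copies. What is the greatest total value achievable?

493 rps

Best value-per-unit is #4 at 44/3; filling with it alone gives 11×44 = 484.
Optimal mix: 1×#2 + 11×#4 → memory 35, value 493.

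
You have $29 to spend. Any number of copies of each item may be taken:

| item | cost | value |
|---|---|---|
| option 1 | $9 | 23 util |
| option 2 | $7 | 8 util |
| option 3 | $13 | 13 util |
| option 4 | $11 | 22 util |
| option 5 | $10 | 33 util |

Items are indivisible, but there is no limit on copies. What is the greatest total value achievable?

Best value-per-unit is option 5 at 33/10; filling with it alone gives 2×33 = 66.
Optimal mix: 1×option 1 + 2×option 5 → cost 29, value 89.

89 util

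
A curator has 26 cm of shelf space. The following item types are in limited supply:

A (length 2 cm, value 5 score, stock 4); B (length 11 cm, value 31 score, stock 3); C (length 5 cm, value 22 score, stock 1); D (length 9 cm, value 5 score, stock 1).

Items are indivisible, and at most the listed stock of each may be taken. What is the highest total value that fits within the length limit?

Best selections within length 26 and stock limits:
- 4×A + 1×B + 1×C: length 24, value 73
- 2×A + 2×B: length 26, value 72
- 3×A + 1×B + 1×C: length 22, value 68
- 1×A + 2×B: length 24, value 67
Best: 73 score.

73 score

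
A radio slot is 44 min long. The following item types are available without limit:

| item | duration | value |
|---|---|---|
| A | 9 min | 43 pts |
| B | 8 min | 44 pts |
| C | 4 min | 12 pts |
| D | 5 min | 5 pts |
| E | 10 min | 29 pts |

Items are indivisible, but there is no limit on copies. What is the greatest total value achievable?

232 pts

Best value-per-unit is B at 44/8; filling with it alone gives 5×44 = 220.
Optimal mix: 5×B + 1×C → duration 44, value 232.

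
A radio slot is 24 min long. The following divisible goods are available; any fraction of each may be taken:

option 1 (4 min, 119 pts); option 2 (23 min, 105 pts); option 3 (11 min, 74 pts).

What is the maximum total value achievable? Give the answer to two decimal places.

234.09

Take in order of value per unit:
- option 1 (119/4 per unit): all 4 → value 119, running total 119.00
- option 3 (74/11 per unit): all 11 → value 74, running total 193.00
- option 2 (105/23 per unit): 9 of 23 → value 9×105/23 = 41.0870, running total 234.09
Total 234.09.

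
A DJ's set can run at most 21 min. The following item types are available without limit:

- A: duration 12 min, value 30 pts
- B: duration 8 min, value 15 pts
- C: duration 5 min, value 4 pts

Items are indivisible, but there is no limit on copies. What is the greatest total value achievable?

Best value-per-unit is A at 30/12; filling with it alone gives 1×30 = 30.
Optimal mix: 1×A + 1×B → duration 20, value 45.

45 pts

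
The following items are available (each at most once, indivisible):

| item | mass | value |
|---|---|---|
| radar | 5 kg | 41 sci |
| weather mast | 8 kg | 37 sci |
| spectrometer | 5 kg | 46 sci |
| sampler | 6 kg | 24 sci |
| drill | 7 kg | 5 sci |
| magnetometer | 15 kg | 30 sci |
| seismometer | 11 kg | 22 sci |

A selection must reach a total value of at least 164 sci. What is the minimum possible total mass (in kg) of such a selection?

Subsets with value ≥ 164, sorted by total mass:
- radar+weather mast+spectrometer+sampler+seismometer: mass 35, value 170
- radar+weather mast+spectrometer+sampler+magnetometer: mass 39, value 178
Minimum mass: 35 kg.

35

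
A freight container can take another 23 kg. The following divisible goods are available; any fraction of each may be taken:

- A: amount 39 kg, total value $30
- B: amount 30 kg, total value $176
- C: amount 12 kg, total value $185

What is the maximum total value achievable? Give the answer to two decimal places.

249.53

Take in order of value per unit:
- C (185/12 per unit): all 12 → value 185, running total 185.00
- B (176/30 per unit): 11 of 30 → value 11×176/30 = 64.5333, running total 249.53
Total 249.53.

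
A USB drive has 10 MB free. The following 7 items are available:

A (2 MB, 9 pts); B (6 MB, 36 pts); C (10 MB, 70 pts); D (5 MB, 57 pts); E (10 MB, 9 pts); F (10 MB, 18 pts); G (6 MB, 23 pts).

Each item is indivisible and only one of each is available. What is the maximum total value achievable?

70 pts

Check high-value combinations within 10 MB:
- C: size 10, value 70
- A+D: size 2+5=7, value 9+57=66
- D: size 5, value 57
- A+B: size 2+6=8, value 9+36=45
Best: 70 pts.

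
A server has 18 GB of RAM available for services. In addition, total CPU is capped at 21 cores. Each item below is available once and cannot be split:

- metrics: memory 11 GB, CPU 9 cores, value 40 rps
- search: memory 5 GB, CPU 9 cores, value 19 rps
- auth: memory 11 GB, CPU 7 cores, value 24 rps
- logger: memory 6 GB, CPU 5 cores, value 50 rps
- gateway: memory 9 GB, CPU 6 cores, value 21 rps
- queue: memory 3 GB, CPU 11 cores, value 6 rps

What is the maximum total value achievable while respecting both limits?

90 rps

Feasible sets respecting both limits:
- metrics+logger: memory 17, CPU 14, value 90
- auth+logger: memory 17, CPU 12, value 74
- logger+gateway: memory 15, CPU 11, value 71
- search+logger: memory 11, CPU 14, value 69
Best: 90 rps.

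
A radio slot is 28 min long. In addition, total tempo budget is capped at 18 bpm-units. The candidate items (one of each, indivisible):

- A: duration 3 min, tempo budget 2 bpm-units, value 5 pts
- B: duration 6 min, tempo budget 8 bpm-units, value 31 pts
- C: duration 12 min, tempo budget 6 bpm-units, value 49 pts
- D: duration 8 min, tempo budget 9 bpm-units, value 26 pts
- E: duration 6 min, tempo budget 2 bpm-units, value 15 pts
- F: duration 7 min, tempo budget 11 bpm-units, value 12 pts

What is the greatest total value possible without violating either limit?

100 pts

Feasible sets respecting both limits:
- A+B+C+E: duration 27, tempo budget 18, value 100
- B+C+E: duration 24, tempo budget 16, value 95
- C+D+E: duration 26, tempo budget 17, value 90
Best: 100 pts.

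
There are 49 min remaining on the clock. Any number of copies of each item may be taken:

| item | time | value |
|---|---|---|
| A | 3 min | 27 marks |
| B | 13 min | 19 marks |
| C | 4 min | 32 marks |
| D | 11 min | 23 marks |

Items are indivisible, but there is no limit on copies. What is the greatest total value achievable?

Best value-per-unit is A at 27/3; filling with it alone gives 16×27 = 432.
Optimal mix: 15×A + 1×C → time 49, value 437.

437 marks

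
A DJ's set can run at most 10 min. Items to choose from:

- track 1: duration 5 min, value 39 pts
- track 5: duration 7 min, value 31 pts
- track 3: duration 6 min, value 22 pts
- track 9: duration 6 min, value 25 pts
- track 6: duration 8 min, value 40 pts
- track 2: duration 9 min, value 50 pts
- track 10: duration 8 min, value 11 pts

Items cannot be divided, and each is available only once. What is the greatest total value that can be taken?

50 pts

This is a 0/1 knapsack; check combinations near the capacity.
- track 2: duration 9, value 50
- track 6: duration 8, value 40
- track 1: duration 5, value 39
- track 5: duration 7, value 31
- track 9: duration 6, value 25
Best: 50 pts.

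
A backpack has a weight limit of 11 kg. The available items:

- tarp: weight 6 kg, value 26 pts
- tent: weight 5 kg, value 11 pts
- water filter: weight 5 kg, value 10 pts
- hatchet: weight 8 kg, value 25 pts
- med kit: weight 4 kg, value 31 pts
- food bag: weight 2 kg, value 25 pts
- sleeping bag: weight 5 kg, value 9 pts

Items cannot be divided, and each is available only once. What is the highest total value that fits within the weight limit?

Check high-value combinations within 11 kg:
- tent+med kit+food bag: weight 5+4+2=11, value 11+31+25=67
- water filter+med kit+food bag: weight 5+4+2=11, value 10+31+25=66
- med kit+food bag+sleeping bag: weight 4+2+5=11, value 31+25+9=65
Best: 67 pts.

67 pts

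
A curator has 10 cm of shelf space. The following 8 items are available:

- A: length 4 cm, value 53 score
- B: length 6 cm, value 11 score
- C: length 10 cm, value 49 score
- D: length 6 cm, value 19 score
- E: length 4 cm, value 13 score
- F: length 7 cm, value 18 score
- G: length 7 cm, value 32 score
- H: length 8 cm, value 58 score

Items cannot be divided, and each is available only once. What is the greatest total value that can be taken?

72 score

Check high-value combinations within 10 cm:
- A+D: length 4+6=10, value 53+19=72
- A+E: length 4+4=8, value 53+13=66
- A+B: length 4+6=10, value 53+11=64
- H: length 8, value 58
- A: length 4, value 53
Best: 72 score.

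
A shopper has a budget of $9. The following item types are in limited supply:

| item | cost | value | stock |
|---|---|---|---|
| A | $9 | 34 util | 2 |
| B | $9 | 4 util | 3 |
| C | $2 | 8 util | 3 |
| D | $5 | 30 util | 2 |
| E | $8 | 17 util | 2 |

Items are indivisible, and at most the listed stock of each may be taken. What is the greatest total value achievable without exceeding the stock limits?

Top feasible selections:
- 2×C + 1×D: cost 9, value 46
- 1×C + 1×D: cost 7, value 38
- 1×A: cost 9, value 34
- 1×D: cost 5, value 30
Best: 46 util.

46 util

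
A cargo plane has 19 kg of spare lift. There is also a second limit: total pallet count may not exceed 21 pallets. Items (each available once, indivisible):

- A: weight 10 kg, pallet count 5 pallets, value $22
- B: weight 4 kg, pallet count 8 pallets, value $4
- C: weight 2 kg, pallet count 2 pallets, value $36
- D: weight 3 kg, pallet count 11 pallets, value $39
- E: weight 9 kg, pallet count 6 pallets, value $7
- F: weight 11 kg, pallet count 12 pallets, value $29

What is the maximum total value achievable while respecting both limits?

Feasible sets respecting both limits:
- A+C+D: weight 15, pallet count 18, value 97
- C+D+E: weight 14, pallet count 19, value 82
- B+C+D: weight 9, pallet count 21, value 79
- C+D: weight 5, pallet count 13, value 75
Best: $97.

$97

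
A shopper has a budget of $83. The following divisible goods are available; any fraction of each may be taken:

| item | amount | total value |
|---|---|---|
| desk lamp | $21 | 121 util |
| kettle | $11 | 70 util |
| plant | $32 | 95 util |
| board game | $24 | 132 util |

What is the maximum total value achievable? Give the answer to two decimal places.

Take in order of value per unit:
- kettle (70/11 per unit): all 11 → value 70, running total 70.00
- desk lamp (121/21 per unit): all 21 → value 121, running total 191.00
- board game (132/24 per unit): all 24 → value 132, running total 323.00
- plant (95/32 per unit): 27 of 32 → value 27×95/32 = 80.1563, running total 403.16
Total 403.16.

403.16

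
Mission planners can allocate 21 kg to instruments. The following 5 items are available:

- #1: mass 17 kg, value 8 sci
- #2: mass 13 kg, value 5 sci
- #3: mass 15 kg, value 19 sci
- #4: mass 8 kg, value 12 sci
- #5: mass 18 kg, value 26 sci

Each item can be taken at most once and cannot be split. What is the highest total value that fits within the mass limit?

26 sci

Check high-value combinations within 21 kg:
- #5: mass 18, value 26
- #3: mass 15, value 19
- #2+#4: mass 13+8=21, value 5+12=17
- #4: mass 8, value 12
Best: 26 sci.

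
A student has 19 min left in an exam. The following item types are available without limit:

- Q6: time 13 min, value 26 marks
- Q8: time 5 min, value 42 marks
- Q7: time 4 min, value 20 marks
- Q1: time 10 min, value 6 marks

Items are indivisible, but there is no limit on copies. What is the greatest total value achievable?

Best value-per-unit is Q8 at 42/5; filling with it alone gives 3×42 = 126.
Optimal mix: 3×Q8 + 1×Q7 → time 19, value 146.

146 marks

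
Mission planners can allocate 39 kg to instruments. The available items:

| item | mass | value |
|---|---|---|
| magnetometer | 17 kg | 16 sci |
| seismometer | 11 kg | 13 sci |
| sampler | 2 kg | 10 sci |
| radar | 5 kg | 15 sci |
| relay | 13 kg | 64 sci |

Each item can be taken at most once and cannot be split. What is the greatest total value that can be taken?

This is a 0/1 knapsack; check combinations near the capacity.
- magnetometer+sampler+radar+relay: mass 17+2+5+13=37, value 16+10+15+64=105
- seismometer+sampler+radar+relay: mass 11+2+5+13=31, value 13+10+15+64=102
- magnetometer+radar+relay: mass 17+5+13=35, value 16+15+64=95
- seismometer+radar+relay: mass 11+5+13=29, value 13+15+64=92
- magnetometer+sampler+relay: mass 17+2+13=32, value 16+10+64=90
Best: 105 sci.

105 sci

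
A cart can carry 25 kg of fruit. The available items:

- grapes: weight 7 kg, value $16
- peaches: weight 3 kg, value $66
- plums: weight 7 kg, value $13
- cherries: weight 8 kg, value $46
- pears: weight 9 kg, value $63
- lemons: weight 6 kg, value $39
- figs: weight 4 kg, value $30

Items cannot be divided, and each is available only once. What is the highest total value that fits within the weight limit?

This is a 0/1 knapsack; check combinations near the capacity.
- peaches+cherries+pears+figs: weight 3+8+9+4=24, value 66+46+63+30=205
- peaches+pears+lemons+figs: weight 3+9+6+4=22, value 66+63+39+30=198
- grapes+peaches+pears+lemons: weight 7+3+9+6=25, value 16+66+63+39=184
- peaches+cherries+lemons+figs: weight 3+8+6+4=21, value 66+46+39+30=181
Best: $205.

$205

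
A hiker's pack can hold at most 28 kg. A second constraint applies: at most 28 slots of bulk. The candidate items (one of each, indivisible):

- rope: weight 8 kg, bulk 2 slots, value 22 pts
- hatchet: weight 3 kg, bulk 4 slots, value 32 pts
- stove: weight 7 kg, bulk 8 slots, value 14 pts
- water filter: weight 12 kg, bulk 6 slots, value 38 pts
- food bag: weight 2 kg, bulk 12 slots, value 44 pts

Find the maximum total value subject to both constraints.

136 pts

Feasible sets respecting both limits:
- rope+hatchet+water filter+food bag: weight 25, bulk 24, value 136
- hatchet+water filter+food bag: weight 17, bulk 22, value 114
- rope+hatchet+stove+food bag: weight 20, bulk 26, value 112
- rope+water filter+food bag: weight 22, bulk 20, value 104
Best: 136 pts.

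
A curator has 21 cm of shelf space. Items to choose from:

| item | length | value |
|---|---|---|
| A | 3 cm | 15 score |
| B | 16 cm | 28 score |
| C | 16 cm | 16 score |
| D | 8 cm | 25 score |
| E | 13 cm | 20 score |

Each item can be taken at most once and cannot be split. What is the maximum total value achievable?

45 score

Check high-value combinations within 21 cm:
- D+E: length 8+13=21, value 25+20=45
- A+B: length 3+16=19, value 15+28=43
- A+D: length 3+8=11, value 15+25=40
- A+E: length 3+13=16, value 15+20=35
Best: 45 score.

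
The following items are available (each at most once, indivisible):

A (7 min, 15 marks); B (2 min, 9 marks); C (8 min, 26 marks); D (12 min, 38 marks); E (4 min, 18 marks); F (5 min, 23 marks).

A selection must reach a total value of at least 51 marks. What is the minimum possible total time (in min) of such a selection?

Subsets with value ≥ 51, sorted by total time:
- B+C+E: time 14, value 53
- B+C+F: time 15, value 58
Minimum time: 14 min.

14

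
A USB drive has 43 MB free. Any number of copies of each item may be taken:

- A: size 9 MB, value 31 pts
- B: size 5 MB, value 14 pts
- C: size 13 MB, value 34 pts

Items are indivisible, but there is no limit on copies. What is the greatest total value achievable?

Best value-per-unit is A at 31/9; filling with it alone gives 4×31 = 124.
Optimal mix: 4×A + 1×B → size 41, value 138.

138 pts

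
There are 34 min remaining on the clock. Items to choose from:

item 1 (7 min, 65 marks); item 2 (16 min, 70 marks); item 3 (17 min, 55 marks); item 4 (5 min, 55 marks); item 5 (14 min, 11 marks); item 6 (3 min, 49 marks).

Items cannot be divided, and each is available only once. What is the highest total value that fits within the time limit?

239 marks

Check high-value combinations within 34 min:
- item 1+item 2+item 4+item 6: time 7+16+5+3=31, value 65+70+55+49=239
- item 1+item 3+item 4+item 6: time 7+17+5+3=32, value 65+55+55+49=224
- item 1+item 2+item 4: time 7+16+5=28, value 65+70+55=190
- item 1+item 2+item 6: time 7+16+3=26, value 65+70+49=184
- item 1+item 4+item 5+item 6: time 7+5+14+3=29, value 65+55+11+49=180
Best: 239 marks.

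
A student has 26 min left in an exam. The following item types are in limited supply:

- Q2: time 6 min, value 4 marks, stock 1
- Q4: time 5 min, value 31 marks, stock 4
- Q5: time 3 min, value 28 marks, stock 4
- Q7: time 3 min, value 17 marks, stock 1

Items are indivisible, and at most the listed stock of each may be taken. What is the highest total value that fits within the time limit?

191 marks

Best selections within time 26 and stock limits:
- 2×Q4 + 4×Q5 + 1×Q7: time 25, value 191
- 4×Q4 + 2×Q5: time 26, value 180
- 3×Q4 + 3×Q5: time 24, value 177
Best: 191 marks.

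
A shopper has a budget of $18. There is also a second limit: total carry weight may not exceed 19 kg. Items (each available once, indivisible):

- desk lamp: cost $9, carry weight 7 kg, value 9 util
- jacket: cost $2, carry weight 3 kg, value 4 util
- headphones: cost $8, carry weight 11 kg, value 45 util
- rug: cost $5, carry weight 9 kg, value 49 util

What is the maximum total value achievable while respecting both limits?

Feasible sets respecting both limits:
- desk lamp+jacket+rug: cost 16, carry weight 19, value 62
- desk lamp+rug: cost 14, carry weight 16, value 58
- desk lamp+headphones: cost 17, carry weight 18, value 54
Best: 62 util.

62 util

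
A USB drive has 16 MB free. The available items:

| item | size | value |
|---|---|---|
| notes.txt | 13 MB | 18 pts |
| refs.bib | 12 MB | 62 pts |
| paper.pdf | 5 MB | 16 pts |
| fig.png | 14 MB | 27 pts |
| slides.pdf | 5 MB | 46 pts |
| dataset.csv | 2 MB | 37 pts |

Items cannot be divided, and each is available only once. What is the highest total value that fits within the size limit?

99 pts

Check high-value combinations within 16 MB:
- paper.pdf+slides.pdf+dataset.csv: size 5+5+2=12, value 16+46+37=99
- refs.bib+dataset.csv: size 12+2=14, value 62+37=99
- slides.pdf+dataset.csv: size 5+2=7, value 46+37=83
- fig.png+dataset.csv: size 14+2=16, value 27+37=64
- paper.pdf+slides.pdf: size 5+5=10, value 16+46=62
Best: 99 pts.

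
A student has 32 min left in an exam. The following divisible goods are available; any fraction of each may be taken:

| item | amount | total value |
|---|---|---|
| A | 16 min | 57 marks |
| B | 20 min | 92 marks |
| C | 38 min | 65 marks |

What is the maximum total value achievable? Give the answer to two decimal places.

Take in order of value per unit:
- B (92/20 per unit): all 20 → value 92, running total 92.00
- A (57/16 per unit): 12 of 16 → value 12×57/16 = 42.7500, running total 134.75
Total 134.75.

134.75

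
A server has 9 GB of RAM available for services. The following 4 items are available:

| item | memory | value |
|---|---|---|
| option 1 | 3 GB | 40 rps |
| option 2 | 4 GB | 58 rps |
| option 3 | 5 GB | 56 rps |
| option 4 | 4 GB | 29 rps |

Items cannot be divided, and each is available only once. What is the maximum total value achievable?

This is a 0/1 knapsack; check combinations near the capacity.
- option 2+option 3: memory 4+5=9, value 58+56=114
- option 1+option 2: memory 3+4=7, value 40+58=98
- option 1+option 3: memory 3+5=8, value 40+56=96
Best: 114 rps.

114 rps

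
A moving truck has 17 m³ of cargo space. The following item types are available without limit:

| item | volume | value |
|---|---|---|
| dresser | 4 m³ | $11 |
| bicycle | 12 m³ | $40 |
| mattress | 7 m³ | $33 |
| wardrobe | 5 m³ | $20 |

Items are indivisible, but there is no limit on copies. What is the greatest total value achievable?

Best value-per-unit is mattress at 33/7; filling with it alone gives 2×33 = 66.
Optimal mix: 1×mattress + 2×wardrobe → volume 17, value 73.

$73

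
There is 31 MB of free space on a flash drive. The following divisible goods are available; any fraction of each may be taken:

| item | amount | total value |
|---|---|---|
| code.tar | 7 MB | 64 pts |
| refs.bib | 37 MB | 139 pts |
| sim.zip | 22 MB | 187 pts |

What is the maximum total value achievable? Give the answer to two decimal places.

Take in order of value per unit:
- code.tar (64/7 per unit): all 7 → value 64, running total 64.00
- sim.zip (187/22 per unit): all 22 → value 187, running total 251.00
- refs.bib (139/37 per unit): 2 of 37 → value 2×139/37 = 7.5135, running total 258.51
Total 258.51.

258.51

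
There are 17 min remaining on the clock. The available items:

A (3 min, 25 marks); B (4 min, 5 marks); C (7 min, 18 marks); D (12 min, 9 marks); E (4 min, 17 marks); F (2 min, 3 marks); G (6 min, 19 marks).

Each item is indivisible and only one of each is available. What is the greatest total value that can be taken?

Check high-value combinations within 17 min:
- A+B+E+G: time 3+4+4+6=17, value 25+5+17+19=66
- A+E+F+G: time 3+4+2+6=15, value 25+17+3+19=64
- A+C+E+F: time 3+7+4+2=16, value 25+18+17+3=63
Best: 66 marks.

66 marks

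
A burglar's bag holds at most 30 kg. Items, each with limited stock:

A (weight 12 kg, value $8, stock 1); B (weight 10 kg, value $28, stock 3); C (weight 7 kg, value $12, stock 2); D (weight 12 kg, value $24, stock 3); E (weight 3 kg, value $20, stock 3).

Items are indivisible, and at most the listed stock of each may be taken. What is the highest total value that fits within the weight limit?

Top feasible selections:
- 2×B + 3×E: weight 29, value 116
- 1×B + 1×C + 3×E: weight 26, value 100
- 2×B + 2×E: weight 26, value 96
Best: $116.

$116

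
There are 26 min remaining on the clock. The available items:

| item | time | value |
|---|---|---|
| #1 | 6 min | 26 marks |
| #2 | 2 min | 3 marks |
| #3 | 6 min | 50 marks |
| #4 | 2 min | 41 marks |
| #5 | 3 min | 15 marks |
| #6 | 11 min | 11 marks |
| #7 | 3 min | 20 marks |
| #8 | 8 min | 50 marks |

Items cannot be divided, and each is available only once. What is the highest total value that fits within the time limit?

187 marks

Check high-value combinations within 26 min:
- #1+#3+#4+#7+#8: time 6+6+2+3+8=25, value 26+50+41+20+50=187
- #1+#3+#4+#5+#8: time 6+6+2+3+8=25, value 26+50+41+15+50=182
- #2+#3+#4+#5+#7+#8: time 2+6+2+3+3+8=24, value 3+50+41+15+20+50=179
- #3+#4+#5+#7+#8: time 6+2+3+3+8=22, value 50+41+15+20+50=176
- #1+#2+#3+#4+#8: time 6+2+6+2+8=24, value 26+3+50+41+50=170
Best: 187 marks.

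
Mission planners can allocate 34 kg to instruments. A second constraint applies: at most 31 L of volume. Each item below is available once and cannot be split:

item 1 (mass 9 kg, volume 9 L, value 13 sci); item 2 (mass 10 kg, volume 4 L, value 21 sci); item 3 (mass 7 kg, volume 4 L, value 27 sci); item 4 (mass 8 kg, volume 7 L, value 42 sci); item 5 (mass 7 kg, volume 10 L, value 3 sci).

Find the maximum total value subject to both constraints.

Feasible sets respecting both limits:
- item 1+item 2+item 3+item 4: mass 34, volume 24, value 103
- item 2+item 3+item 4+item 5: mass 32, volume 25, value 93
- item 2+item 3+item 4: mass 25, volume 15, value 90
- item 1+item 3+item 4+item 5: mass 31, volume 30, value 85
Best: 103 sci.

103 sci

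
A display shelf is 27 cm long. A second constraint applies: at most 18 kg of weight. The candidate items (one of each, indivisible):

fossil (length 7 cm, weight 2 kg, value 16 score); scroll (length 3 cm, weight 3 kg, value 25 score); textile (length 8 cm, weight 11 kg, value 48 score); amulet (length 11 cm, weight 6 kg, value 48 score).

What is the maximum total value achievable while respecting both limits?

Feasible sets respecting both limits:
- textile+amulet: length 19, weight 17, value 96
- fossil+scroll+textile: length 18, weight 16, value 89
- fossil+scroll+amulet: length 21, weight 11, value 89
Best: 96 score.

96 score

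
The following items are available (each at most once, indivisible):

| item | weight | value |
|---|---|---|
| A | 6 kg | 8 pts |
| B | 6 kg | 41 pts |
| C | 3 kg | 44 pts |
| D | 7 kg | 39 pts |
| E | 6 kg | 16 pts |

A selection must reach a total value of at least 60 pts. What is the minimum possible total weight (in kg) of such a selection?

9

Subsets with value ≥ 60, sorted by total weight:
- B+C: weight 9, value 85
- C+E: weight 9, value 60
- C+D: weight 10, value 83
Minimum weight: 9 kg.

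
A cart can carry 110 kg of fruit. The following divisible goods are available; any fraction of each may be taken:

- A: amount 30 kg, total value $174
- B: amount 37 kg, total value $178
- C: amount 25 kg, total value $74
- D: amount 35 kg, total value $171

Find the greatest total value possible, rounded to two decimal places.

Take in order of value per unit:
- A (174/30 per unit): all 30 → value 174, running total 174.00
- D (171/35 per unit): all 35 → value 171, running total 345.00
- B (178/37 per unit): all 37 → value 178, running total 523.00
- C (74/25 per unit): 8 of 25 → value 8×74/25 = 23.6800, running total 546.68
Total 546.68.

546.68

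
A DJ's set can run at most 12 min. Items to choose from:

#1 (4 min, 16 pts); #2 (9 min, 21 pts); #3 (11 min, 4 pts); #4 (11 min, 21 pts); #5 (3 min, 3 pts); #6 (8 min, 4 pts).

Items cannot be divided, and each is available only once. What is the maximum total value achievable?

Check high-value combinations within 12 min:
- #2+#5: duration 9+3=12, value 21+3=24
- #2: duration 9, value 21
- #4: duration 11, value 21
- #1+#6: duration 4+8=12, value 16+4=20
- #1+#5: duration 4+3=7, value 16+3=19
Best: 24 pts.

24 pts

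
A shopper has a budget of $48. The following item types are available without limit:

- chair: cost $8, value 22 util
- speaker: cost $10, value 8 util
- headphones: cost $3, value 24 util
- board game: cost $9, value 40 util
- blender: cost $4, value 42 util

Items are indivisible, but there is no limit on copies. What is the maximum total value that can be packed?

504 util

Best value-per-unit is blender at 42/4, and filling with it alone uses cost 12×4=48. No mix of the others beats 12×42 = 504.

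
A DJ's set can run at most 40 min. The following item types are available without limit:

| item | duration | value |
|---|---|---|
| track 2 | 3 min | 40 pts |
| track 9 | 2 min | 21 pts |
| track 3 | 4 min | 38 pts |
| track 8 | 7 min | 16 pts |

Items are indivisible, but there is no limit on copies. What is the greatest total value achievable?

Best value-per-unit is track 2 at 40/3; filling with it alone gives 13×40 = 520.
Optimal mix: 12×track 2 + 2×track 9 → duration 40, value 522.

522 pts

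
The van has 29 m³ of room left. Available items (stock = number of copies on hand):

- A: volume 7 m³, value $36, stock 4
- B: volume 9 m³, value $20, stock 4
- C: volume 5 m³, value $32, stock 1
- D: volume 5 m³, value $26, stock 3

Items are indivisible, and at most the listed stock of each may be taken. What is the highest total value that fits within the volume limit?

Top feasible selections:
- 2×A + 1×C + 2×D: volume 29, value 156
- 2×A + 3×D: volume 29, value 150
- 1×A + 1×C + 3×D: volume 27, value 146
- 4×A: volume 28, value 144
Best: $156.

$156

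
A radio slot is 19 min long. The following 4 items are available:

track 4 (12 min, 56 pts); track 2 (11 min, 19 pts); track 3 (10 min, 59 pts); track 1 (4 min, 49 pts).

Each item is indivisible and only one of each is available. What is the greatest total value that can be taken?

Check high-value combinations within 19 min:
- track 3+track 1: duration 10+4=14, value 59+49=108
- track 4+track 1: duration 12+4=16, value 56+49=105
- track 2+track 1: duration 11+4=15, value 19+49=68
Best: 108 pts.

108 pts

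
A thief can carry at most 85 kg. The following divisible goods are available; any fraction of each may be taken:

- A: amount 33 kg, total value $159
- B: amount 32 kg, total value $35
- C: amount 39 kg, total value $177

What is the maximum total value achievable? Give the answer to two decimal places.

350.22

Take in order of value per unit:
- A (159/33 per unit): all 33 → value 159, running total 159.00
- C (177/39 per unit): all 39 → value 177, running total 336.00
- B (35/32 per unit): 13 of 32 → value 13×35/32 = 14.2188, running total 350.22
Total 350.22.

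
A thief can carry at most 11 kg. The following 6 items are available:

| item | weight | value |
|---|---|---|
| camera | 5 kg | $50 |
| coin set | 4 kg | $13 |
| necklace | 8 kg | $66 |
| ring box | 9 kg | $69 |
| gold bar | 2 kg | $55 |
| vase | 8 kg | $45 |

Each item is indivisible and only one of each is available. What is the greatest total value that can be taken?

Check high-value combinations within 11 kg:
- ring box+gold bar: weight 9+2=11, value 69+55=124
- necklace+gold bar: weight 8+2=10, value 66+55=121
- camera+coin set+gold bar: weight 5+4+2=11, value 50+13+55=118
- camera+gold bar: weight 5+2=7, value 50+55=105
Best: $124.

$124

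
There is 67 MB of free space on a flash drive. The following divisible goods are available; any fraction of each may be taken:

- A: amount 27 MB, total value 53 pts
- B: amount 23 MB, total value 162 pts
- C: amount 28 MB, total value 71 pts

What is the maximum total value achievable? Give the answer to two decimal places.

264.41

Take in order of value per unit:
- B (162/23 per unit): all 23 → value 162, running total 162.00
- C (71/28 per unit): all 28 → value 71, running total 233.00
- A (53/27 per unit): 16 of 27 → value 16×53/27 = 31.4074, running total 264.41
Total 264.41.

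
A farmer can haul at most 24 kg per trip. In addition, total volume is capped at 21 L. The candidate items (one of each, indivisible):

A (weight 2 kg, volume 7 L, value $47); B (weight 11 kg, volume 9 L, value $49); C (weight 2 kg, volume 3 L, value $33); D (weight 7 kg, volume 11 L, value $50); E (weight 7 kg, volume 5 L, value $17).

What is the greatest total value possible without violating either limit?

$130

Feasible sets respecting both limits:
- A+C+D: weight 11, volume 21, value 130
- A+B+C: weight 15, volume 19, value 129
- A+B+E: weight 20, volume 21, value 113
Best: $130.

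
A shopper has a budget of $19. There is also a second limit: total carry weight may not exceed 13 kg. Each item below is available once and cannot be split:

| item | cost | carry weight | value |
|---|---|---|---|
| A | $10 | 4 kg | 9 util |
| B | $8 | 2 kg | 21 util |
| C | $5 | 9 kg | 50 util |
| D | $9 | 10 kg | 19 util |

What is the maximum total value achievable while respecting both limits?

Feasible sets respecting both limits:
- B+C: cost 13, carry weight 11, value 71
- A+C: cost 15, carry weight 13, value 59
- C: cost 5, carry weight 9, value 50
Best: 71 util.

71 util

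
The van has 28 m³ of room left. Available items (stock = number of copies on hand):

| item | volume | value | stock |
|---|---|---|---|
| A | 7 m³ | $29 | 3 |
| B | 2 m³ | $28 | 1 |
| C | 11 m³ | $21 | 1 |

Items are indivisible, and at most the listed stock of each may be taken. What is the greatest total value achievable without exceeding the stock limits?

Best selections within volume 28 and stock limits:
- 3×A + 1×B: volume 23, value 115
- 2×A + 1×B + 1×C: volume 27, value 107
- 3×A: volume 21, value 87
Best: $115.

$115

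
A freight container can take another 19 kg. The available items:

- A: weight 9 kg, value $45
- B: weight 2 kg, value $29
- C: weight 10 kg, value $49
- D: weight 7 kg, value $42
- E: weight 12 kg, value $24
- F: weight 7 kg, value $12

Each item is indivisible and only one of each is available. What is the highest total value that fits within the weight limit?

$120

This is a 0/1 knapsack; check combinations near the capacity.
- B+C+D: weight 2+10+7=19, value 29+49+42=120
- A+B+D: weight 9+2+7=18, value 45+29+42=116
- A+C: weight 9+10=19, value 45+49=94
- C+D: weight 10+7=17, value 49+42=91
- B+C+F: weight 2+10+7=19, value 29+49+12=90
Best: $120.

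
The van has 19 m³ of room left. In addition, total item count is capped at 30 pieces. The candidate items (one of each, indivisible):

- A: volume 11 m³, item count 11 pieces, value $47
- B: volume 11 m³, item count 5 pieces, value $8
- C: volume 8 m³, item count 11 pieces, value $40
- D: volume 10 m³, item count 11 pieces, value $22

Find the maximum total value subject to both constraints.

Feasible sets respecting both limits:
- A+C: volume 19, item count 22, value 87
- C+D: volume 18, item count 22, value 62
- B+C: volume 19, item count 16, value 48
- A: volume 11, item count 11, value 47
Best: $87.

$87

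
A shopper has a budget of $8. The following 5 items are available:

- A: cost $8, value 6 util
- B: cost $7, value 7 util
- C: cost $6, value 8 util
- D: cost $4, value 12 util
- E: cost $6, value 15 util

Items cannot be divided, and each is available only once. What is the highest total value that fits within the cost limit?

15 util

Check high-value combinations within $8:
- E: cost 6, value 15
- D: cost 4, value 12
- C: cost 6, value 8
- B: cost 7, value 7
- A: cost 8, value 6
Best: 15 util.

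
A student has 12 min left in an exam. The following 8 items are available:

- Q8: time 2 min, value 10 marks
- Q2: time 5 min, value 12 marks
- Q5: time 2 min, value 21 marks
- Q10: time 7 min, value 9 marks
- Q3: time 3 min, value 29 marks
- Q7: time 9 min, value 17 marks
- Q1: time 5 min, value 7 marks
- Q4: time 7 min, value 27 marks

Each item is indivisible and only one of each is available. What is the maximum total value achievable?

Check high-value combinations within 12 min:
- Q5+Q3+Q4: time 2+3+7=12, value 21+29+27=77
- Q8+Q2+Q5+Q3: time 2+5+2+3=12, value 10+12+21+29=72
- Q8+Q5+Q3+Q1: time 2+2+3+5=12, value 10+21+29+7=67
- Q8+Q3+Q4: time 2+3+7=12, value 10+29+27=66
Best: 77 marks.

77 marks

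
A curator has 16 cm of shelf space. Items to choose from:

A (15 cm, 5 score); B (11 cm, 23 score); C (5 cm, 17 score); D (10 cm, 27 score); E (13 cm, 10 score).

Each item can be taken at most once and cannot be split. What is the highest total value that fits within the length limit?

Check high-value combinations within 16 cm:
- C+D: length 5+10=15, value 17+27=44
- B+C: length 11+5=16, value 23+17=40
- D: length 10, value 27
- B: length 11, value 23
Best: 44 score.

44 score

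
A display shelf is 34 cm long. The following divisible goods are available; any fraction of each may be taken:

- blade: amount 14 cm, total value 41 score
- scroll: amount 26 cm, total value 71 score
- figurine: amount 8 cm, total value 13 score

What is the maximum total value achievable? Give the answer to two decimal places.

Take in order of value per unit:
- blade (41/14 per unit): all 14 → value 41, running total 41.00
- scroll (71/26 per unit): 20 of 26 → value 20×71/26 = 54.6154, running total 95.62
Total 95.62.

95.62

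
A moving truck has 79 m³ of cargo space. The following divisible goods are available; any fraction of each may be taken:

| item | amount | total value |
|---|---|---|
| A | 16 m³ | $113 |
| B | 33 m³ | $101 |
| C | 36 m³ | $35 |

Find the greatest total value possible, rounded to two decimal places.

Take in order of value per unit:
- A (113/16 per unit): all 16 → value 113, running total 113.00
- B (101/33 per unit): all 33 → value 101, running total 214.00
- C (35/36 per unit): 30 of 36 → value 30×35/36 = 29.1667, running total 243.17
Total 243.17.

243.17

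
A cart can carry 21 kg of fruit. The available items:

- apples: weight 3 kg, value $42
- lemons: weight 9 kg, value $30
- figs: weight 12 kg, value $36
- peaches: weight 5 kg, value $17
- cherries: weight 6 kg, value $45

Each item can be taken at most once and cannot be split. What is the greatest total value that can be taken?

$123

Check high-value combinations within 21 kg:
- apples+figs+cherries: weight 3+12+6=21, value 42+36+45=123
- apples+lemons+cherries: weight 3+9+6=18, value 42+30+45=117
- apples+peaches+cherries: weight 3+5+6=14, value 42+17+45=104
- apples+figs+peaches: weight 3+12+5=20, value 42+36+17=95
Best: $123.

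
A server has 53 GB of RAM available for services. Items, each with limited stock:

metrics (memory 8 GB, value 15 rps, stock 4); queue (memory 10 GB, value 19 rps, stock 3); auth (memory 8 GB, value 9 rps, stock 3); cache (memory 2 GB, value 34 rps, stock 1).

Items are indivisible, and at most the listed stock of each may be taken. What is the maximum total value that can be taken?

122 rps

Top feasible selections:
- 4×metrics + 1×queue + 1×auth + 1×cache: memory 52, value 122
- 2×metrics + 3×queue + 1×cache: memory 48, value 121
- 3×metrics + 2×queue + 1×cache: memory 46, value 117
- 3×metrics + 1×queue + 2×auth + 1×cache: memory 52, value 116
Best: 122 rps.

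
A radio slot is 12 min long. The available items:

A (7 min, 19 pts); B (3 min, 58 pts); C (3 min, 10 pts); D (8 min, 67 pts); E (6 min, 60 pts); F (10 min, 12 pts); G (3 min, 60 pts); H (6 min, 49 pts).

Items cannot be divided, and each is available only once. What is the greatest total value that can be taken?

Check high-value combinations within 12 min:
- B+E+G: duration 3+6+3=12, value 58+60+60=178
- B+G+H: duration 3+3+6=12, value 58+60+49=167
- C+E+G: duration 3+6+3=12, value 10+60+60=130
- B+C+G: duration 3+3+3=9, value 58+10+60=128
- B+C+E: duration 3+3+6=12, value 58+10+60=128
Best: 178 pts.

178 pts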